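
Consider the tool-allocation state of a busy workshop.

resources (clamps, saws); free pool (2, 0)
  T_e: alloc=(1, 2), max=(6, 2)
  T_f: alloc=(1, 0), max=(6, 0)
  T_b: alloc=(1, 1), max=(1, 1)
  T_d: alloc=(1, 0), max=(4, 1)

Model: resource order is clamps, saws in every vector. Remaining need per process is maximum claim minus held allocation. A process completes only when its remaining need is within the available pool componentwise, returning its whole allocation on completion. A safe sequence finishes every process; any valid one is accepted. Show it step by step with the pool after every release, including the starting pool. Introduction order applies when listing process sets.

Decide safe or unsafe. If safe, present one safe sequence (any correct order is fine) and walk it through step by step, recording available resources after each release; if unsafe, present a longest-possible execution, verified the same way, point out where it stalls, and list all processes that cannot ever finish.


UNSAFE.
Key observation: once T_b, T_d finish, the pool peaks at (4, 1) — and every remaining process still needs more clamps than that.
A maximal execution: T_b, T_d — then nothing else fits. Walking it through:
  pool = (2, 0)
  T_b: need (0, 0) fits (2, 0); releases (1, 1), pool now (3, 1)
  T_d: need (3, 1) fits (3, 1); releases (1, 0), pool now (4, 1)
  T_e cannot run: need (5, 0) vs free (4, 1) (insufficient clamps)
  T_f cannot run: need (5, 0) vs free (4, 1) (insufficient clamps)
Never able to finish: T_e and T_f.


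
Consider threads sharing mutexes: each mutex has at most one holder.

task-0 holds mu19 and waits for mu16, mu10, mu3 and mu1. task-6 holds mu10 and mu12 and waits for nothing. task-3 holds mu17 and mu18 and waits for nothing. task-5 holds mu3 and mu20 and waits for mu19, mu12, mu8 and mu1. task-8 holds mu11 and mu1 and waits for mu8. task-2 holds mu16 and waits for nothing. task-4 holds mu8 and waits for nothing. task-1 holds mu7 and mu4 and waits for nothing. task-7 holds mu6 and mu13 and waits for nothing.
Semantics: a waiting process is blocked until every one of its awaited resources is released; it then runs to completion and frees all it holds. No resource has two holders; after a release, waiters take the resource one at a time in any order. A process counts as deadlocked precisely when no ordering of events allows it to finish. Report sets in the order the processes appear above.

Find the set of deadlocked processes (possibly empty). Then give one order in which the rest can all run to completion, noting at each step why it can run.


Deadlocked: task-0 and task-5.
Key observation: the waits loop around task-0 -> task-5 -> task-0 with no way out; no other process is dragged down with it.
The rest can finish in the order task-4, task-7, task-6, task-3, task-2, task-8, task-1.
Check, step by step:
  task-4: no waits; runs immediately, freeing mu8
  task-7: no waits; runs immediately, freeing mu6 and mu13
  task-6: no waits; runs immediately, freeing mu10 and mu12
  task-3: no waits; runs immediately, freeing mu17 and mu18
  task-2: no waits; runs immediately, freeing mu16
  task-8: everything it awaited (mu8) is free; runs, freeing mu11 and mu1
  task-1: no waits; runs immediately, freeing mu7 and mu4


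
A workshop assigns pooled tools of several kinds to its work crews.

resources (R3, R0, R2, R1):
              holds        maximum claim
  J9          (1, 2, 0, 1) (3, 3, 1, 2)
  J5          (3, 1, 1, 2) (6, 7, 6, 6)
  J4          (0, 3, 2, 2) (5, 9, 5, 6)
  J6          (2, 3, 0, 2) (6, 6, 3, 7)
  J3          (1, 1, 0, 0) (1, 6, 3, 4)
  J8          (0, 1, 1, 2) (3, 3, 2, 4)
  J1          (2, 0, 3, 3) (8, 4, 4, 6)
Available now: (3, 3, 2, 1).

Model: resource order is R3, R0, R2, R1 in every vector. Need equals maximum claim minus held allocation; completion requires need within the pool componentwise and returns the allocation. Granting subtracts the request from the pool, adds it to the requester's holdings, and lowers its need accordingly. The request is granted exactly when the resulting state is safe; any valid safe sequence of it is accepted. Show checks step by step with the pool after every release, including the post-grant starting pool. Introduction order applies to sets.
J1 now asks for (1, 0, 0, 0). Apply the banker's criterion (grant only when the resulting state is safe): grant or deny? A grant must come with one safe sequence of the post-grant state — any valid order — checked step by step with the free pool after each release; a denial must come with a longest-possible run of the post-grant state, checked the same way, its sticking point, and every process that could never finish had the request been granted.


DENY: after the grant no complete ordering would exist.
Key observation: after J9, J8, J3 the pool peaks at (4, 7, 3, 4), and each blocked process is short somewhere: J5 on R2; J4 on R3; J6 on R1; J1 on R3.
On the post-grant state, J9, J8, J3 is a maximal run — nothing extends it. Walking it through:
  pool = (2, 3, 2, 1)
  J9 needs (2, 1, 1, 1) <= (2, 3, 2, 1) -> finishes; pool += (1, 2, 0, 1) = (3, 5, 2, 2)
  J8 needs (3, 2, 1, 2) <= (3, 5, 2, 2) -> finishes; pool += (0, 1, 1, 2) = (3, 6, 3, 4)
  J3 needs (0, 5, 3, 4) <= (3, 6, 3, 4) -> finishes; pool += (1, 1, 0, 0) = (4, 7, 3, 4)
  blocked: J5 wants (3, 6, 5, 4), pool (4, 7, 3, 4) — not enough R2
  blocked: J4 wants (5, 6, 3, 4), pool (4, 7, 3, 4) — not enough R3
  blocked: J6 wants (4, 3, 3, 5), pool (4, 7, 3, 4) — not enough R1
  blocked: J1 wants (5, 4, 1, 3), pool (4, 7, 3, 4) — not enough R3
Processes that could never finish after the grant: J5, J4, J6 and J1.


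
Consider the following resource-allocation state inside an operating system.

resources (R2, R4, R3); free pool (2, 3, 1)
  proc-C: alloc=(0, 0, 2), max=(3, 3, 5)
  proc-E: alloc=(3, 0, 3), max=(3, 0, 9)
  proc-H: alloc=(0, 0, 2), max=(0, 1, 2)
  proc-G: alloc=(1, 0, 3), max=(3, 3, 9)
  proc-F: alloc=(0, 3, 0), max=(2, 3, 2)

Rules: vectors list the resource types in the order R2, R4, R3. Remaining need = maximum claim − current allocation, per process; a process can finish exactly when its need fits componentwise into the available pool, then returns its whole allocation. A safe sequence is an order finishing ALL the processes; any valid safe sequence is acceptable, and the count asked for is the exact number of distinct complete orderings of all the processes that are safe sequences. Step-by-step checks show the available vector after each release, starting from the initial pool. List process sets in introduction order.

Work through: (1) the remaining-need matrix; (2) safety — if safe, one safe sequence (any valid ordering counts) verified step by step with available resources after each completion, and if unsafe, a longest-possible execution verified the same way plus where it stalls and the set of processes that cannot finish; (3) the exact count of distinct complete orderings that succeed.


(1) Need matrix, components ordered R2, R4, R3:
  proc-C: (3, 3, 3)
  proc-E: (0, 0, 6)
  proc-H: (0, 1, 0)
  proc-G: (2, 3, 6)
  proc-F: (2, 0, 2)
(2) UNSAFE — no complete ordering exists.
Key observation: after proc-H, proc-F the pool peaks at (2, 6, 3), and each blocked process is short somewhere: proc-C on R2; proc-E on R3; proc-G on R3.
Going as far as possible: proc-H, proc-F; after that, nothing fits. Verifying each step:
  pool = (2, 3, 1)
  run proc-H (needs (0, 1, 0), free (2, 3, 1)); after release of (0, 0, 2) the pool is (2, 3, 3)
  run proc-F (needs (2, 0, 2), free (2, 3, 3)); after release of (0, 3, 0) the pool is (2, 6, 3)
  proc-C cannot run: need (3, 3, 3) vs free (2, 6, 3) (insufficient R2)
  proc-E cannot run: need (0, 0, 6) vs free (2, 6, 3) (insufficient R3)
  proc-G cannot run: need (2, 3, 6) vs free (2, 6, 3) (insufficient R3)
Processes that can never finish: proc-C, proc-E and proc-G.
(3) Exactly 0 of the possible complete orderings are safe sequences.


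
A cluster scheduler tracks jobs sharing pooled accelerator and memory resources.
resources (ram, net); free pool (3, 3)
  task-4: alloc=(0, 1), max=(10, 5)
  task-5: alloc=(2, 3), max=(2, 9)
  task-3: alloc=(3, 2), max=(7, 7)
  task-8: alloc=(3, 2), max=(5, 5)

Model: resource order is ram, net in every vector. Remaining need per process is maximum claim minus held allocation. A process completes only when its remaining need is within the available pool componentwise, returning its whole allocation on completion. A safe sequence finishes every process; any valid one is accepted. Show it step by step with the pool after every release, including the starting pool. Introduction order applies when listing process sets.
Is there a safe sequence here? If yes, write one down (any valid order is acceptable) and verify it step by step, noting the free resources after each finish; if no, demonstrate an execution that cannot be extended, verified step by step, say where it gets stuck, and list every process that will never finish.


SAFE. One safe sequence: task-8, task-3, task-5, task-4.
Key observation: reading the order forward, task-8 is the first process whose need (2, 3) meets the free pool (3, 3) exactly on a resource it requests.
Verifying each step:
  pool = (3, 3)
  task-8: need (2, 3) fits (3, 3); releases (3, 2), pool now (6, 5)
  task-3: need (4, 5) fits (6, 5); releases (3, 2), pool now (9, 7)
  task-5: need (0, 6) fits (9, 7); releases (2, 3), pool now (11, 10)
  task-4: need (10, 4) fits (11, 10); releases (0, 1), pool now (11, 11)


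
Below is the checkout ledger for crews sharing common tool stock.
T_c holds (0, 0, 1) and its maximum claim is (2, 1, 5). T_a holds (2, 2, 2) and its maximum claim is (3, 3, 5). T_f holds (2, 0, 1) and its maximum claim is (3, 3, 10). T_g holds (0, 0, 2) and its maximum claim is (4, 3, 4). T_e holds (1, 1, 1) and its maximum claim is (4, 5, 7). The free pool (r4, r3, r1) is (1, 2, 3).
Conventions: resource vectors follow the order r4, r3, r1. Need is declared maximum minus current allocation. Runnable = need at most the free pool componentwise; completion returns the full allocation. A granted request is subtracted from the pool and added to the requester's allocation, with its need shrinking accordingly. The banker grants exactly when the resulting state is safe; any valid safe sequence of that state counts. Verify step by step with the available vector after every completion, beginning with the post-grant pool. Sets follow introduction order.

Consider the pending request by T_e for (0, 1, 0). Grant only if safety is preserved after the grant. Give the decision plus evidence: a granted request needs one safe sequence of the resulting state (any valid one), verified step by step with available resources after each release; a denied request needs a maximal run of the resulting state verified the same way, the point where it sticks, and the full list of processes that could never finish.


GRANT: granting preserves safety; a valid post-grant sequence is T_a, T_c, T_e, T_g, T_f.
Key observation: the transfer keeps a workable pool ((1, 1, 3)); T_a starts the safe sequence.
Step-by-step check of the post-grant state:
  pool = (1, 1, 3)
  run T_a (needs (1, 1, 3), free (1, 1, 3)); after release of (2, 2, 2) the pool is (3, 3, 5)
  run T_c (needs (2, 1, 4), free (3, 3, 5)); after release of (0, 0, 1) the pool is (3, 3, 6)
  run T_e (needs (3, 3, 6), free (3, 3, 6)); after release of (1, 2, 1) the pool is (4, 5, 7)
  run T_g (needs (4, 3, 2), free (4, 5, 7)); after release of (0, 0, 2) the pool is (4, 5, 9)
  run T_f (needs (1, 3, 9), free (4, 5, 9)); after release of (2, 0, 1) the pool is (6, 5, 10)


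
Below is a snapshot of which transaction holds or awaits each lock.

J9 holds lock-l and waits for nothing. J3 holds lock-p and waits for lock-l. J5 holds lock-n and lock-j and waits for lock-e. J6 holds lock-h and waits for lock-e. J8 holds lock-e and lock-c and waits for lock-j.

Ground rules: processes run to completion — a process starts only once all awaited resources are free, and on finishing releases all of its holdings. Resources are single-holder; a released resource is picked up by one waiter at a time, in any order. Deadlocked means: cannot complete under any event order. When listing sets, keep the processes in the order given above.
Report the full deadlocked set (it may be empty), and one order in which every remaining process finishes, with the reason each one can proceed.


Deadlocked set: J5, J6 and J8.
Key observation: the waits loop around J5 -> J8 -> J5 with no way out; J6 waits into the deadlock from upstream.
A valid finishing order for the others: J9, J3.
Step-by-step check:
  J9: no waits; runs immediately, freeing lock-l
  J3 waits on lock-l — all released -> runs and releases lock-p


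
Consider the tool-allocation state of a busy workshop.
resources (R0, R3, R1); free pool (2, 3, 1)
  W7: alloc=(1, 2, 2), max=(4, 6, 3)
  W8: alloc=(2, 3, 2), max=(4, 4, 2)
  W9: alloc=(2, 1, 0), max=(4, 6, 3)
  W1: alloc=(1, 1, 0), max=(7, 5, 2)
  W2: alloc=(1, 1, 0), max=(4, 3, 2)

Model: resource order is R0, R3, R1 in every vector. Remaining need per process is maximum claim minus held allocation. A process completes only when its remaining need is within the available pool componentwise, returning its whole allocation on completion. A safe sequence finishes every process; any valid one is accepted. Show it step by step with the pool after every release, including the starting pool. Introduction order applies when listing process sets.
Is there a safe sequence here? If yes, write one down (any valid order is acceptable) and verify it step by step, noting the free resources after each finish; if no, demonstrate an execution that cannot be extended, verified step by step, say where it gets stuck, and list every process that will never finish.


SAFE — a valid safe sequence is W8, W7, W2, W1, W9.
Key observation: at W8 the run first touches a limit — (2, 1, 0) against (2, 3, 1), exact on a resource it actually requests.
Walking it through:
  pool = (2, 3, 1)
  run W8 (needs (2, 1, 0), free (2, 3, 1)); after release of (2, 3, 2) the pool is (4, 6, 3)
  run W7 (needs (3, 4, 1), free (4, 6, 3)); after release of (1, 2, 2) the pool is (5, 8, 5)
  run W2 (needs (3, 2, 2), free (5, 8, 5)); after release of (1, 1, 0) the pool is (6, 9, 5)
  run W1 (needs (6, 4, 2), free (6, 9, 5)); after release of (1, 1, 0) the pool is (7, 10, 5)
  run W9 (needs (2, 5, 3), free (7, 10, 5)); after release of (2, 1, 0) the pool is (9, 11, 5)


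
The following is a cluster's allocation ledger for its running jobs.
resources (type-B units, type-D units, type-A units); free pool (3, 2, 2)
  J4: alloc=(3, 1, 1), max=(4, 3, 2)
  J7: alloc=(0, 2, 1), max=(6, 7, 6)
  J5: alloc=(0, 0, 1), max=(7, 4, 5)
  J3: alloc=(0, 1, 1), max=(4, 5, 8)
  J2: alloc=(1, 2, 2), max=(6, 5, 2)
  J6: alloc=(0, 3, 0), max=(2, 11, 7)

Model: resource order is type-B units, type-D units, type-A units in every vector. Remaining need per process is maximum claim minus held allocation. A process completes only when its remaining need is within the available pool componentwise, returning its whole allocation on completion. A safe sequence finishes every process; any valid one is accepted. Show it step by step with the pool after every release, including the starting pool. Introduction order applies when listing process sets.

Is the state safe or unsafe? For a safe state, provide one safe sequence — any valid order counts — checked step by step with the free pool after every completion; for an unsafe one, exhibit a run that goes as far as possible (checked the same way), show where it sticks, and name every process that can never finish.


SAFE, for example via the order J4, J2, J5, J7, J3, J6.
Key observation: J4 is the earliest step where a requested resource binds exactly: need (1, 2, 1), pool (3, 2, 2) at its turn.
Check, step by step:
  pool = (3, 2, 2)
  J4 needs (1, 2, 1) <= (3, 2, 2) -> finishes; pool += (3, 1, 1) = (6, 3, 3)
  J2 needs (5, 3, 0) <= (6, 3, 3) -> finishes; pool += (1, 2, 2) = (7, 5, 5)
  J5 needs (7, 4, 4) <= (7, 5, 5) -> finishes; pool += (0, 0, 1) = (7, 5, 6)
  J7 needs (6, 5, 5) <= (7, 5, 6) -> finishes; pool += (0, 2, 1) = (7, 7, 7)
  J3 needs (4, 4, 7) <= (7, 7, 7) -> finishes; pool += (0, 1, 1) = (7, 8, 8)
  J6 needs (2, 8, 7) <= (7, 8, 8) -> finishes; pool += (0, 3, 0) = (7, 11, 8)


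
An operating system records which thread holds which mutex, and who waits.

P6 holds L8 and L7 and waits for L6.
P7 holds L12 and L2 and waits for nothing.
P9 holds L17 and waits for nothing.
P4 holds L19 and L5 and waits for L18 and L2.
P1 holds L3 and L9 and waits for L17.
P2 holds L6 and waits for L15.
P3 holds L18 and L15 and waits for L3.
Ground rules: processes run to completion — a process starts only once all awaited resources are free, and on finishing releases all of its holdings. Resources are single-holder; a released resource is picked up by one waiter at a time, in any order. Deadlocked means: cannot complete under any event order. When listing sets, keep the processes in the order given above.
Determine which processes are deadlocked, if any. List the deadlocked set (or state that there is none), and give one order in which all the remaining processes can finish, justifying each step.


No process is deadlocked.
Key observation: the waits form no ring: some process can always run, and its releases unblock the others one by one.
One completion order for the rest: P9, P1, P7, P3, P2, P4, P6.
Check, step by step:
  run P9 (it waits on nothing); releases L17
  P1: everything it awaited (L17) is free; runs, freeing L3 and L9
  run P7 (it waits on nothing); releases L12 and L2
  P3: everything it awaited (L3) is free; runs, freeing L18 and L15
  P2: everything it awaited (L15) is free; runs, freeing L6
  P4: everything it awaited (L18 and L2) is free; runs, freeing L19 and L5
  P6: everything it awaited (L6) is free; runs, freeing L8 and L7


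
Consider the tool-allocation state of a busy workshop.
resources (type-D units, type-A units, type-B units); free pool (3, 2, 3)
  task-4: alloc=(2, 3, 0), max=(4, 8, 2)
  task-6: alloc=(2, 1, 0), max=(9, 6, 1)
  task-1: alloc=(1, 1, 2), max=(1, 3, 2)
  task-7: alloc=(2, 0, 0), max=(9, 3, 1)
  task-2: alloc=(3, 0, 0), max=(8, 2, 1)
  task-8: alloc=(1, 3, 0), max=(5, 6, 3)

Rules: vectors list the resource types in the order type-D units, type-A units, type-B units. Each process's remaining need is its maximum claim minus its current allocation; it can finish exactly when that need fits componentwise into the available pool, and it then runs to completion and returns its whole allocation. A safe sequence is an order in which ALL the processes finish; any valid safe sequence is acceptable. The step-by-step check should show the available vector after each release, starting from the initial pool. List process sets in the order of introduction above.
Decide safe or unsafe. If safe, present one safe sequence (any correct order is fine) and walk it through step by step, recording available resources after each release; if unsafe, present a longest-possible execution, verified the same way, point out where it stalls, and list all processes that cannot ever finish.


The state is SAFE; one workable sequence: task-1, task-8, task-2, task-4, task-7, task-6.
Key observation: task-1 marks the first exact bind of the order: its need (0, 2, 0) fits the free (3, 2, 3) with zero slack on a requested resource.
Verifying each step:
  pool = (3, 2, 3)
  run task-1 (needs (0, 2, 0), free (3, 2, 3)); after release of (1, 1, 2) the pool is (4, 3, 5)
  run task-8 (needs (4, 3, 3), free (4, 3, 5)); after release of (1, 3, 0) the pool is (5, 6, 5)
  run task-2 (needs (5, 2, 1), free (5, 6, 5)); after release of (3, 0, 0) the pool is (8, 6, 5)
  run task-4 (needs (2, 5, 2), free (8, 6, 5)); after release of (2, 3, 0) the pool is (10, 9, 5)
  run task-7 (needs (7, 3, 1), free (10, 9, 5)); after release of (2, 0, 0) the pool is (12, 9, 5)
  run task-6 (needs (7, 5, 1), free (12, 9, 5)); after release of (2, 1, 0) the pool is (14, 10, 5)


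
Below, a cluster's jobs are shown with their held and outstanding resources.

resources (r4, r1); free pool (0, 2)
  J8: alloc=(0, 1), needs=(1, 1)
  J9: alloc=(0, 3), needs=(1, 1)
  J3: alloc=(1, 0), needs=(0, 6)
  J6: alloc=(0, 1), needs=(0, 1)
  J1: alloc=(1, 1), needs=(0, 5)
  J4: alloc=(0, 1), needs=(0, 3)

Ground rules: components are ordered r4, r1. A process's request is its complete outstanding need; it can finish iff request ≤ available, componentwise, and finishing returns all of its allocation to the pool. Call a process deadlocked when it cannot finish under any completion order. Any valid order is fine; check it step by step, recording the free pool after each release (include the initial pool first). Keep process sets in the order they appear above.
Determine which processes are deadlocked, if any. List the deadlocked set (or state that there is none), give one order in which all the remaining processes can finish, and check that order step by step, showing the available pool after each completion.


Deadlocked: J8, J9, J3 and J1.
Key observation: after J6, J4 the pool peaks at (0, 4), and each blocked process is short somewhere: J8 on r4; J9 on r4; J3 on r1; J1 on r1.
The rest can finish in the order J6, J4. Walking it through:
  pool = (0, 2)
  J6: need (0, 1) fits (0, 2); releases (0, 1), pool now (0, 3)
  J4: need (0, 3) fits (0, 3); releases (0, 1), pool now (0, 4)
The stuck group stays short no matter what:
  J8 cannot run: need (1, 1) vs free (0, 4) (insufficient r4)
  J9 cannot run: need (1, 1) vs free (0, 4) (insufficient r4)
  J3 cannot run: need (0, 6) vs free (0, 4) (insufficient r1)
  J1 cannot run: need (0, 5) vs free (0, 4) (insufficient r1)


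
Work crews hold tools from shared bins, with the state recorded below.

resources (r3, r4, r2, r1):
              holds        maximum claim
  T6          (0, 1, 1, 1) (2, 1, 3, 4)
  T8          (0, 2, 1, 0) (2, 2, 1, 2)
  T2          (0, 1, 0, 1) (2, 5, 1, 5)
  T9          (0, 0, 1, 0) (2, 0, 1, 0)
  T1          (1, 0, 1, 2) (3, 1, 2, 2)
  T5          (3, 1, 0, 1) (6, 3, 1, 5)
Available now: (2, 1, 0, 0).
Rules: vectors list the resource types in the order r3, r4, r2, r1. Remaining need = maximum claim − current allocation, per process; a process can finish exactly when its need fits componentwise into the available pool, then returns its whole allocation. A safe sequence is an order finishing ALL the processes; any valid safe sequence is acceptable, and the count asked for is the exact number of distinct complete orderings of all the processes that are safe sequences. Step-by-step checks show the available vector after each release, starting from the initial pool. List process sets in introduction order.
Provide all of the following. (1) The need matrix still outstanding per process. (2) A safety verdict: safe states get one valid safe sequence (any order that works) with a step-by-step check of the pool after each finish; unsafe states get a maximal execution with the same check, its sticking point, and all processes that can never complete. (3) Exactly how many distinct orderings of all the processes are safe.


(1) Need matrix, components ordered r3, r4, r2, r1:
  T6: (2, 0, 2, 3)
  T8: (2, 0, 0, 2)
  T2: (2, 4, 1, 4)
  T9: (2, 0, 0, 0)
  T1: (2, 1, 1, 0)
  T5: (3, 2, 1, 4)
(2) The state is UNSAFE.
Key observation: no order helps: past T9, T1, T8, the free pool tops out at (3, 3, 3, 2), below what each blocked process needs in r1.
The run T9, T1, T8 cannot be extended any further. Step-by-step check:
  pool = (2, 1, 0, 0)
  run T9 (needs (2, 0, 0, 0), free (2, 1, 0, 0)); after release of (0, 0, 1, 0) the pool is (2, 1, 1, 0)
  run T1 (needs (2, 1, 1, 0), free (2, 1, 1, 0)); after release of (1, 0, 1, 2) the pool is (3, 1, 2, 2)
  run T8 (needs (2, 0, 0, 2), free (3, 1, 2, 2)); after release of (0, 2, 1, 0) the pool is (3, 3, 3, 2)
  blocked: T6 wants (2, 0, 2, 3), pool (3, 3, 3, 2) — not enough r1
  blocked: T2 wants (2, 4, 1, 4), pool (3, 3, 3, 2) — not enough r4 and r1
  blocked: T5 wants (3, 2, 1, 4), pool (3, 3, 3, 2) — not enough r1
Never able to finish: T6, T2 and T5.
(3) Precisely 0 of the possible complete orderings are safe sequences.


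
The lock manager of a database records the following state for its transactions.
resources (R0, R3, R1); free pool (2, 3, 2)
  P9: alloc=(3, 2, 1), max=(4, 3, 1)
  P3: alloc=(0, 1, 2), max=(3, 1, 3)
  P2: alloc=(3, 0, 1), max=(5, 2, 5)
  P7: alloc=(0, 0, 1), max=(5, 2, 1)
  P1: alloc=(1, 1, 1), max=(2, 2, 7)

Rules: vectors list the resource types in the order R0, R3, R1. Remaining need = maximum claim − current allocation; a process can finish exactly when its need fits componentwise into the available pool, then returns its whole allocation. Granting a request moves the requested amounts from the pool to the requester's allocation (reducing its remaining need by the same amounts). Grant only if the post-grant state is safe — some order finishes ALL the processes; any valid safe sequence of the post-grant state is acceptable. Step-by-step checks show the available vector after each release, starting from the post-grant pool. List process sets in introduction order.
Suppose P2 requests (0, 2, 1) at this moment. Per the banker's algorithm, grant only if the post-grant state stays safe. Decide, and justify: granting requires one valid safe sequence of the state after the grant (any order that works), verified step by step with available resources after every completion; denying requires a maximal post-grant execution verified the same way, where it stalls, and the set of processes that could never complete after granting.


GRANT — the state after the grant stays safe, e.g. via P9, P3, P7, P2, P1.
Key observation: with (2, 1, 1) left after the transfer, P9 can run at once — the state stays safe.
Check on the post-grant state, step by step:
  pool = (2, 1, 1)
  run P9 (needs (1, 1, 0), free (2, 1, 1)); after release of (3, 2, 1) the pool is (5, 3, 2)
  run P3 (needs (3, 0, 1), free (5, 3, 2)); after release of (0, 1, 2) the pool is (5, 4, 4)
  run P7 (needs (5, 2, 0), free (5, 4, 4)); after release of (0, 0, 1) the pool is (5, 4, 5)
  run P2 (needs (2, 0, 3), free (5, 4, 5)); after release of (3, 2, 2) the pool is (8, 6, 7)
  run P1 (needs (1, 1, 6), free (8, 6, 7)); after release of (1, 1, 1) the pool is (9, 7, 8)


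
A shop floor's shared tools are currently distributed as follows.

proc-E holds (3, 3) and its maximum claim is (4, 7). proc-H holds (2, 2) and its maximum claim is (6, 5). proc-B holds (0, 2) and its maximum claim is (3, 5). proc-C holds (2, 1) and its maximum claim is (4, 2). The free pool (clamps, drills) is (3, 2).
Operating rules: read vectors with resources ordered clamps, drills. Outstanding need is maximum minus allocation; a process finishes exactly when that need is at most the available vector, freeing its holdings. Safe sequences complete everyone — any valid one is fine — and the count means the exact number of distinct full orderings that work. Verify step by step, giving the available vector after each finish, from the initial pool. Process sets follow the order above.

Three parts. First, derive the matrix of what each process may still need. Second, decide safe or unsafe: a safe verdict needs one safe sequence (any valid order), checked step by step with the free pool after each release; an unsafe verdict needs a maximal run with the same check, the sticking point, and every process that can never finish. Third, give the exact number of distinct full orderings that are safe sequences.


(1) Need matrix, components ordered clamps, drills:
  proc-E: (1, 4)
  proc-H: (4, 3)
  proc-B: (3, 3)
  proc-C: (2, 1)
(2) SAFE, for example via the order proc-C, proc-B, proc-H, proc-E.
Key observation: at proc-B the run first touches a limit — (3, 3) against (5, 3), exact on a resource it actually requests.
Step-by-step check:
  pool = (3, 2)
  proc-C needs (2, 1) <= (3, 2) -> finishes; pool += (2, 1) = (5, 3)
  proc-B needs (3, 3) <= (5, 3) -> finishes; pool += (0, 2) = (5, 5)
  proc-H needs (4, 3) <= (5, 5) -> finishes; pool += (2, 2) = (7, 7)
  proc-E needs (1, 4) <= (7, 7) -> finishes; pool += (3, 3) = (10, 10)
(3) Exactly 4 of the possible complete orderings are safe sequences.


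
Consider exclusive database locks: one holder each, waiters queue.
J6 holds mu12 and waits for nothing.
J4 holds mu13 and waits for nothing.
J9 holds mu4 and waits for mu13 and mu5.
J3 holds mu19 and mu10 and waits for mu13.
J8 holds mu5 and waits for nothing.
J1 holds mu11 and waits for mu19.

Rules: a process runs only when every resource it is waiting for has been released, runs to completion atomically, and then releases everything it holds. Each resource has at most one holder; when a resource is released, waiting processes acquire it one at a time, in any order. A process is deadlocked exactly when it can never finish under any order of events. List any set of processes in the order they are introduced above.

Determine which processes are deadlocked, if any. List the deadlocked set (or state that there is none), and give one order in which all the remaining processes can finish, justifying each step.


No process is deadlocked.
Key observation: the waits form no ring: some process can always run, and its releases unblock the others one by one.
The rest can finish in the order J6, J4, J8, J3, J1, J9.
Verifying each step:
  run J6 (it waits on nothing); releases mu12
  run J4 (it waits on nothing); releases mu13
  run J8 (it waits on nothing); releases mu5
  J3 waits on mu13 — all released -> runs and releases mu19 and mu10
  J1 waits on mu19 — all released -> runs and releases mu11
  J9 waits on mu13 and mu5 — all released -> runs and releases mu4


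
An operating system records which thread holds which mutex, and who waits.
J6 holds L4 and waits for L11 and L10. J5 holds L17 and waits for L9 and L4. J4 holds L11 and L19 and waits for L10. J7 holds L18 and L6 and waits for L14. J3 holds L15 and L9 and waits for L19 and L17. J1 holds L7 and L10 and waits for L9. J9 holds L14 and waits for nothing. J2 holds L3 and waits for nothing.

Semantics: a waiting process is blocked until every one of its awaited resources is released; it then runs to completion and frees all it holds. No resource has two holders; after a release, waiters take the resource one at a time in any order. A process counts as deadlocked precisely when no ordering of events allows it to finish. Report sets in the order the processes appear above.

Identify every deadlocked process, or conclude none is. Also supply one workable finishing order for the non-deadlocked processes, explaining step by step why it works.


Deadlocked: J6, J5, J4, J3 and J1.
Key observation: along J6 -> J4 -> J1 -> J3 -> J5 -> J6, each member waits on what the next one holds — a deadlock; no other process is dragged down with it.
The rest can finish in the order J2, J9, J7.
Verifying each step:
  J2 waits on nothing -> runs at once and releases L3
  J9 waits on nothing -> runs at once and releases L14
  run J7 (all its waits — L14 — are resolved); releases L18 and L6


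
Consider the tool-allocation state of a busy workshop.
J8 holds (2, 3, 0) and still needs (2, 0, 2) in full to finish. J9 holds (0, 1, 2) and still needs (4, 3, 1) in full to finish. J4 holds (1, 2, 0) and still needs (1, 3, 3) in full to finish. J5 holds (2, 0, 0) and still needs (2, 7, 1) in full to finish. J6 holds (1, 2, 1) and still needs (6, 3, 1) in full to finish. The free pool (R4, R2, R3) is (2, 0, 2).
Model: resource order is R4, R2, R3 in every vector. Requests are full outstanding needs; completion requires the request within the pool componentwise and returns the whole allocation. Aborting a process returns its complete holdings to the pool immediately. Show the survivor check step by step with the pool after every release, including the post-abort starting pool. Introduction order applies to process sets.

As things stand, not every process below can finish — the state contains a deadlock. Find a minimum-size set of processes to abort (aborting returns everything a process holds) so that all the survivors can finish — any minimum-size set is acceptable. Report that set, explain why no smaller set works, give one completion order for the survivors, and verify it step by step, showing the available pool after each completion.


Minimum abort set: J5.
Key observation: J6 had no path to completion before; after the abort of J5 ((2, 0, 0) returned), step 3 is where it fits.
Why nothing smaller works: aborting no one leaves the state deadlocked as given.
Survivors finish in the order: J8, J9, J6, J4. Step-by-step check (pool after the aborts first):
  pool = (4, 0, 2)
  J8: need (2, 0, 2) fits (4, 0, 2); releases (2, 3, 0), pool now (6, 3, 2)
  J9: need (4, 3, 1) fits (6, 3, 2); releases (0, 1, 2), pool now (6, 4, 4)
  J6: need (6, 3, 1) fits (6, 4, 4); releases (1, 2, 1), pool now (7, 6, 5)
  J4: need (1, 3, 3) fits (7, 6, 5); releases (1, 2, 0), pool now (8, 8, 5)


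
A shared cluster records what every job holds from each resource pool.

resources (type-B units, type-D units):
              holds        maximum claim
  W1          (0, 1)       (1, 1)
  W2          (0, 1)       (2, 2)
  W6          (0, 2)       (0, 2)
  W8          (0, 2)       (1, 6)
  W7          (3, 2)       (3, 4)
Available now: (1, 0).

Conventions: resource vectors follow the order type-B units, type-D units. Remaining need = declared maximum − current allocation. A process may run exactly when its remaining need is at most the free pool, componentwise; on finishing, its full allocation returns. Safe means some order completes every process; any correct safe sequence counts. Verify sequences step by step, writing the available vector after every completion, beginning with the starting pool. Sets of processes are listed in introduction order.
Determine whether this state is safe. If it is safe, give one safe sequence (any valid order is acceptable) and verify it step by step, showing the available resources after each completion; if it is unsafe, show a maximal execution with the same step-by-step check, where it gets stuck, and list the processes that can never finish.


The state is SAFE; one workable sequence: W1, W6, W7, W8, W2.
Key observation: W1 marks the first exact bind of the order: its need (1, 0) fits the free (1, 0) with zero slack on a requested resource.
Check, step by step:
  pool = (1, 0)
  W1: need (1, 0) fits (1, 0); releases (0, 1), pool now (1, 1)
  W6: need (0, 0) fits (1, 1); releases (0, 2), pool now (1, 3)
  W7: need (0, 2) fits (1, 3); releases (3, 2), pool now (4, 5)
  W8: need (1, 4) fits (4, 5); releases (0, 2), pool now (4, 7)
  W2: need (2, 1) fits (4, 7); releases (0, 1), pool now (4, 8)


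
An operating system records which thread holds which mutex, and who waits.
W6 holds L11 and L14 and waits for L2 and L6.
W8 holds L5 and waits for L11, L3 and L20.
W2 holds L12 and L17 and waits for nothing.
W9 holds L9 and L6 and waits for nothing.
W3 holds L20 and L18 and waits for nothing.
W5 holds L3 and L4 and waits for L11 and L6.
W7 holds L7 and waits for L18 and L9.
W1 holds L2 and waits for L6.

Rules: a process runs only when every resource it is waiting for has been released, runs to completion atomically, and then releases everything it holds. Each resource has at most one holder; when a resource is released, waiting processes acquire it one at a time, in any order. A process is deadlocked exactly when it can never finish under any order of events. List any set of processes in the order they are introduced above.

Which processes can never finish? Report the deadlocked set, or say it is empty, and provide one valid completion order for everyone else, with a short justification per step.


The deadlocked set is empty.
Key observation: all waits point, directly or indirectly, at processes that can finish, so nothing is permanently blocked.
One completion order for the rest: W3, W9, W1, W6, W7, W2, W5, W8.
Check, step by step:
  W3 waits on nothing -> runs at once and releases L20 and L18
  W9 waits on nothing -> runs at once and releases L9 and L6
  W1 waits on L6 — all released -> runs and releases L2
  W6 waits on L2 and L6 — all released -> runs and releases L11 and L14
  W7 waits on L18 and L9 — all released -> runs and releases L7
  W2 waits on nothing -> runs at once and releases L12 and L17
  W5 waits on L11 and L6 — all released -> runs and releases L3 and L4
  W8 waits on L11, L3 and L20 — all released -> runs and releases L5


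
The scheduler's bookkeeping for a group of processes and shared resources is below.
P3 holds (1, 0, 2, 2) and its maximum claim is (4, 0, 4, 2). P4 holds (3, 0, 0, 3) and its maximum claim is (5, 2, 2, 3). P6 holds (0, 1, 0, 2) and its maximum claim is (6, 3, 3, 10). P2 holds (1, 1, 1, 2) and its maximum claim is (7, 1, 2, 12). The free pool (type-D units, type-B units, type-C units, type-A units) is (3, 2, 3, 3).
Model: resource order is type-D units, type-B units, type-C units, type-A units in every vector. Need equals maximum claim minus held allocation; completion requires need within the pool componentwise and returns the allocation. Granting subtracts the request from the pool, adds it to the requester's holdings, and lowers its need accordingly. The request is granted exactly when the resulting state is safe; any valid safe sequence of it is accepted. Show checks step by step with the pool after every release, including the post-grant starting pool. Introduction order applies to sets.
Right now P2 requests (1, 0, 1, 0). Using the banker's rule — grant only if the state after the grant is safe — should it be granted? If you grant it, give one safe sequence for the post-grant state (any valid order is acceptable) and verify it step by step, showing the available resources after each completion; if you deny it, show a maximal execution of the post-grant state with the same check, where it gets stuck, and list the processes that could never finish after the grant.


GRANT. The post-grant state is safe; one safe sequence: P4, P3, P6, P2.
Key observation: the grant leaves (2, 2, 2, 3) free — enough for P4, whose release restarts the cascade.
Verifying the post-grant state step by step:
  pool = (2, 2, 2, 3)
  run P4 (needs (2, 2, 2, 0), free (2, 2, 2, 3)); after release of (3, 0, 0, 3) the pool is (5, 2, 2, 6)
  run P3 (needs (3, 0, 2, 0), free (5, 2, 2, 6)); after release of (1, 0, 2, 2) the pool is (6, 2, 4, 8)
  run P6 (needs (6, 2, 3, 8), free (6, 2, 4, 8)); after release of (0, 1, 0, 2) the pool is (6, 3, 4, 10)
  run P2 (needs (5, 0, 0, 10), free (6, 3, 4, 10)); after release of (2, 1, 2, 2) the pool is (8, 4, 6, 12)


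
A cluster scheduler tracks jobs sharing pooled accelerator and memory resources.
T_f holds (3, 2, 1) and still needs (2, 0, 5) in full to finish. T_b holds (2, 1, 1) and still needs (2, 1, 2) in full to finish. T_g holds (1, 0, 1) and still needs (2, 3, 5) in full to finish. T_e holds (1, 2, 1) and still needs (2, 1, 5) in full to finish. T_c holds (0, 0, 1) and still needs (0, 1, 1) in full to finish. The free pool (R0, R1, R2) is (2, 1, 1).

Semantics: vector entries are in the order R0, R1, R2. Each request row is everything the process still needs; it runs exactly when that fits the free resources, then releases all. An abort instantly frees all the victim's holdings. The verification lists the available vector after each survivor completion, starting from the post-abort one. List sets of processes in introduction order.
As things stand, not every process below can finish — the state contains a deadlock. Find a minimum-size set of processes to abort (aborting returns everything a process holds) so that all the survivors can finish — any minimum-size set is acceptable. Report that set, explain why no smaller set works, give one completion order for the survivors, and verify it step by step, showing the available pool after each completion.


Abort T_g and T_e.
Key observation: no ordering could ever have run T_f before the abort of T_g and T_e; with (2, 2, 2) back in the pool it fits at step 3.
Why nothing smaller works — every single abort fails: T_f alone leaves T_g blocked (short on R2); T_b alone leaves T_f blocked (short on R2); T_g alone leaves T_f blocked (short on R2); T_e alone leaves T_f blocked (short on R2); T_c alone leaves T_f blocked (short on R2).
The survivors complete as T_c, T_b, T_f. Step-by-step check (starting from the post-abort pool):
  pool = (4, 3, 3)
  run T_c (needs (0, 1, 1), free (4, 3, 3)); after release of (0, 0, 1) the pool is (4, 3, 4)
  run T_b (needs (2, 1, 2), free (4, 3, 4)); after release of (2, 1, 1) the pool is (6, 4, 5)
  run T_f (needs (2, 0, 5), free (6, 4, 5)); after release of (3, 2, 1) the pool is (9, 6, 6)
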